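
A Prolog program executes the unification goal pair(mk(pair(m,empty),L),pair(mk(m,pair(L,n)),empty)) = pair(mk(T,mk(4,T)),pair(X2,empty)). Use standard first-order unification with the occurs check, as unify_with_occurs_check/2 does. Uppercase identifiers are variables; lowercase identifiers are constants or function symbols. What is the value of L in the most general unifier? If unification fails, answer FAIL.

Decompose pair/2: mk(pair(m,empty),L) = mk(T,mk(4,T)),  pair(mk(m,pair(L,n)),empty) = pair(X2,empty).
Decompose mk/2: pair(m,empty) = T,  L = mk(4,T).
Bind T := pair(m,empty); substituting into the one remaining equation that mentions T gives: L = mk(4,pair(m,empty)).
Bind L := mk(4,pair(m,empty)); substituting into the remaining equation gives: pair(mk(m,pair(mk(4,pair(m,empty)),n)),empty) = pair(X2,empty).
Decompose pair/2: mk(m,pair(mk(4,pair(m,empty)),n)) = X2,  empty = empty.
Bind X2 := mk(m,pair(mk(4,pair(m,empty)),n)); no other remaining equation mentions X2.
Delete trivial equation empty = empty.
MGU = { T = pair(m,empty), L = mk(4,pair(m,empty)), X2 = mk(m,pair(mk(4,pair(m,empty)),n)) }, so L = mk(4,pair(m,empty)).

mk(4,pair(m,empty))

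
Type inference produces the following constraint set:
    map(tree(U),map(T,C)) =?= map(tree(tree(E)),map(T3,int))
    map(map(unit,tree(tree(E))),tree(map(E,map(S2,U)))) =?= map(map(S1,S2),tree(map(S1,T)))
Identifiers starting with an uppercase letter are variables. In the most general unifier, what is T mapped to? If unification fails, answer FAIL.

map(tree(tree(unit)),tree(unit))

Decompose map/2: tree(U) =?= tree(tree(E)),  map(T,C) =?= map(T3,int).
Decompose tree/1: U =?= tree(E).
Bind U := tree(E); substituting into the one remaining equation that mentions U gives: map(map(unit,tree(tree(E))),tree(map(E,map(S2,tree(E))))) =?= map(map(S1,S2),tree(map(S1,T))).
Decompose map/2: T =?= T3,  C =?= int.
Bind T := T3; substituting into the one remaining equation that mentions T gives: map(map(unit,tree(tree(E))),tree(map(E,map(S2,tree(E))))) =?= map(map(S1,S2),tree(map(S1,T3))).
Bind C := int; no other remaining equation mentions C.
Decompose map/2: map(unit,tree(tree(E))) =?= map(S1,S2),  tree(map(E,map(S2,tree(E)))) =?= tree(map(S1,T3)).
Decompose map/2: unit =?= S1,  tree(tree(E)) =?= S2.
Bind S1 := unit; substituting into the one remaining equation that mentions S1 gives: tree(map(E,map(S2,tree(E)))) =?= tree(map(unit,T3)).
Bind S2 := tree(tree(E)); substituting into the remaining equation gives: tree(map(E,map(tree(tree(E)),tree(E)))) =?= tree(map(unit,T3)).
Decompose tree/1: map(E,map(tree(tree(E)),tree(E))) =?= map(unit,T3).
Decompose map/2: E =?= unit,  map(tree(tree(E)),tree(E)) =?= T3.
Bind E := unit; substituting into the remaining equation gives: map(tree(tree(unit)),tree(unit)) =?= T3. Substituting into the earlier bindings gives U := tree(unit), S2 := tree(tree(unit)).
Bind T3 := map(tree(tree(unit)),tree(unit)). Substituting into the earlier binding gives T := map(tree(tree(unit)),tree(unit)).
MGU = { U ↦ tree(unit), T ↦ map(tree(tree(unit)),tree(unit)), C ↦ int, S1 ↦ unit, S2 ↦ tree(tree(unit)), E ↦ unit, T3 ↦ map(tree(tree(unit)),tree(unit)) }, so T ↦ map(tree(tree(unit)),tree(unit)).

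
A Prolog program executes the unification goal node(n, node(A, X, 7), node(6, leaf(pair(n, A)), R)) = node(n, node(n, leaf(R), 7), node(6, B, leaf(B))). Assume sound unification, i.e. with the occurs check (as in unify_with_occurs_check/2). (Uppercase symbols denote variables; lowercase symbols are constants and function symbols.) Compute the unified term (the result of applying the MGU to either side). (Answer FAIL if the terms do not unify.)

node(n, node(n, leaf(leaf(leaf(pair(n, n)))), 7), node(6, leaf(pair(n, n)), leaf(leaf(pair(n, n)))))

Decompose node/3: n = n,  node(A, X, 7) = node(n, leaf(R), 7),  node(6, leaf(pair(n, A)), R) = node(6, B, leaf(B)).
Delete trivial equation n = n.
Decompose node/3: A = n,  X = leaf(R),  7 = 7.
Bind A := n; substituting into the one remaining equation that mentions A gives: node(6, leaf(pair(n, n)), R) = node(6, B, leaf(B)).
Bind X := leaf(R); no other remaining equation mentions X.
Delete trivial equation 7 = 7.
Decompose node/3: 6 = 6,  leaf(pair(n, n)) = B,  R = leaf(B).
Delete trivial equation 6 = 6.
Bind B := leaf(pair(n, n)); substituting into the remaining equation gives: R = leaf(leaf(pair(n, n))).
Bind R := leaf(leaf(pair(n, n))). Substituting into the earlier binding gives X := leaf(leaf(leaf(pair(n, n)))).
Applying the MGU to either side gives node(n, node(n, leaf(leaf(leaf(pair(n, n)))), 7), node(6, leaf(pair(n, n)), leaf(leaf(pair(n, n))))).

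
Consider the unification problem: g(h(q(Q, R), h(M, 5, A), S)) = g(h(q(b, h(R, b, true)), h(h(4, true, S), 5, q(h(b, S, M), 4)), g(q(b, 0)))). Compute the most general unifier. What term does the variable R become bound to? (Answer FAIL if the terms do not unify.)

FAIL

Decompose g/1: h(q(Q, R), h(M, 5, A), S) = h(q(b, h(R, b, true)), h(h(4, true, S), 5, q(h(b, S, M), 4)), g(q(b, 0))).
Decompose h/3: q(Q, R) = q(b, h(R, b, true)),  h(M, 5, A) = h(h(4, true, S), 5, q(h(b, S, M), 4)),  S = g(q(b, 0)).
Decompose q/2: Q = b,  R = h(R, b, true).
Bind Q := b; no other remaining equation mentions Q.
Occurs check fails: R occurs in h(R, b, true); the equation R = h(R, b, true) has no finite solution.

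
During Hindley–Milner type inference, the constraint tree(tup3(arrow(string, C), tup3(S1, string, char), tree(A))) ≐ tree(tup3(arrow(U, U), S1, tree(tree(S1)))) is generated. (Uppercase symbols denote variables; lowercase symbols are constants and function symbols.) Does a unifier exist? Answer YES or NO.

Decompose tree/1: tup3(arrow(string, C), tup3(S1, string, char), tree(A)) ≐ tup3(arrow(U, U), S1, tree(tree(S1))).
Decompose tup3/3: arrow(string, C) ≐ arrow(U, U),  tup3(S1, string, char) ≐ S1,  tree(A) ≐ tree(tree(S1)).
Decompose arrow/2: string ≐ U,  C ≐ U.
Bind U := string; substituting into the one remaining equation that mentions U gives: C ≐ string.
Bind C := string; no other remaining equation mentions C.
Occurs check fails: S1 occurs in tup3(S1, string, char); the equation S1 ≐ tup3(S1, string, char) has no finite solution.

NO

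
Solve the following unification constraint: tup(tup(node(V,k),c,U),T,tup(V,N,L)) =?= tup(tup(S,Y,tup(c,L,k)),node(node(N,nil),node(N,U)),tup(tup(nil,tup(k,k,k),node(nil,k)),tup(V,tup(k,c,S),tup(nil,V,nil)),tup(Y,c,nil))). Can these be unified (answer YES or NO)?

YES

Decompose tup/3: tup(node(V,k),c,U) =?= tup(S,Y,tup(c,L,k)),  T =?= node(node(N,nil),node(N,U)),  tup(V,N,L) =?= tup(tup(nil,tup(k,k,k),node(nil,k)),tup(V,tup(k,c,S),tup(nil,V,nil)),tup(Y,c,nil)).
Decompose tup/3: node(V,k) =?= S,  c =?= Y,  U =?= tup(c,L,k).
Bind S := node(V,k); substituting into the one remaining equation that mentions S gives: tup(V,N,L) =?= tup(tup(nil,tup(k,k,k),node(nil,k)),tup(V,tup(k,c,node(V,k)),tup(nil,V,nil)),tup(Y,c,nil)).
Bind Y := c; substituting into the one remaining equation that mentions Y gives: tup(V,N,L) =?= tup(tup(nil,tup(k,k,k),node(nil,k)),tup(V,tup(k,c,node(V,k)),tup(nil,V,nil)),tup(c,c,nil)).
Bind U := tup(c,L,k); substituting into the one remaining equation that mentions U gives: T =?= node(node(N,nil),node(N,tup(c,L,k))).
Bind T := node(node(N,nil),node(N,tup(c,L,k))); no other remaining equation mentions T.
Decompose tup/3: V =?= tup(nil,tup(k,k,k),node(nil,k)),  N =?= tup(V,tup(k,c,node(V,k)),tup(nil,V,nil)),  L =?= tup(c,c,nil).
Bind V := tup(nil,tup(k,k,k),node(nil,k)); substituting into the one remaining equation that mentions V gives: N =?= tup(tup(nil,tup(k,k,k),node(nil,k)),tup(k,c,node(tup(nil,tup(k,k,k),node(nil,k)),k)),tup(nil,tup(nil,tup(k,k,k),node(nil,k)),nil)). Substituting into the earlier binding gives S := node(tup(nil,tup(k,k,k),node(nil,k)),k).
Bind N := tup(tup(nil,tup(k,k,k),node(nil,k)),tup(k,c,node(tup(nil,tup(k,k,k),node(nil,k)),k)),tup(nil,tup(nil,tup(k,k,k),node(nil,k)),nil)); no other remaining equation mentions N. Substituting into the earlier binding gives T := node(node(tup(tup(nil,tup(k,k,k),node(nil,k)),tup(k,c,node(tup(nil,tup(k,k,k),node(nil,k)),k)),tup(nil,tup(nil,tup(k,k,k),node(nil,k)),nil)),nil),node(tup(tup(nil,tup(k,k,k),node(nil,k)),tup(k,c,node(tup(nil,tup(k,k,k),node(nil,k)),k)),tup(nil,tup(nil,tup(k,k,k),node(nil,k)),nil)),tup(c,L,k))).
Bind L := tup(c,c,nil). Substituting into the earlier bindings gives U := tup(c,tup(c,c,nil),k), T := node(node(tup(tup(nil,tup(k,k,k),node(nil,k)),tup(k,c,node(tup(nil,tup(k,k,k),node(nil,k)),k)),tup(nil,tup(nil,tup(k,k,k),node(nil,k)),nil)),nil),node(tup(tup(nil,tup(k,k,k),node(nil,k)),tup(k,c,node(tup(nil,tup(k,k,k),node(nil,k)),k)),tup(nil,tup(nil,tup(k,k,k),node(nil,k)),nil)),tup(c,tup(c,c,nil),k))).
No equations remain and no clash or occurs-check failure arose, so a unifier exists.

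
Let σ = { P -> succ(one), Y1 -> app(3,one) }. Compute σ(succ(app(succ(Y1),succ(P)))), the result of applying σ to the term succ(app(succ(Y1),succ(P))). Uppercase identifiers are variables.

succ(app(succ(app(3,one)),succ(succ(one))))

Replace each occurrence of P with succ(one).
Replace each occurrence of Y1 with app(3,one).
Result: succ(app(succ(app(3,one)),succ(succ(one)))).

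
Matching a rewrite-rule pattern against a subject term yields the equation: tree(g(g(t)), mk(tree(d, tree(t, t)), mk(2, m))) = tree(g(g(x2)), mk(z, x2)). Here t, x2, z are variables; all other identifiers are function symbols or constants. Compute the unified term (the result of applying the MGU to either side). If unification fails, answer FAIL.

tree(g(g(mk(2, m))), mk(tree(d, tree(mk(2, m), mk(2, m))), mk(2, m)))

Decompose tree/2: g(g(t)) = g(g(x2)),  mk(tree(d, tree(t, t)), mk(2, m)) = mk(z, x2).
Decompose g/1: g(t) = g(x2).
Decompose g/1: t = x2.
Bind t := x2; substituting into the remaining equation gives: mk(tree(d, tree(x2, x2)), mk(2, m)) = mk(z, x2).
Decompose mk/2: tree(d, tree(x2, x2)) = z,  mk(2, m) = x2.
Bind z := tree(d, tree(x2, x2)); no other remaining equation mentions z.
Bind x2 := mk(2, m). Substituting into the earlier bindings gives t := mk(2, m), z := tree(d, tree(mk(2, m), mk(2, m))).
Applying the MGU to either side gives tree(g(g(mk(2, m))), mk(tree(d, tree(mk(2, m), mk(2, m))), mk(2, m))).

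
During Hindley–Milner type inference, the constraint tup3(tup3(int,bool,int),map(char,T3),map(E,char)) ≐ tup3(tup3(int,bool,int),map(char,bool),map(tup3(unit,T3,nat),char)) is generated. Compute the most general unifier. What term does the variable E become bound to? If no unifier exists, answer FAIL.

tup3(unit,bool,nat)

Decompose tup3/3: tup3(int,bool,int) ≐ tup3(int,bool,int),  map(char,T3) ≐ map(char,bool),  map(E,char) ≐ map(tup3(unit,T3,nat),char).
Delete trivial equation tup3(int,bool,int) ≐ tup3(int,bool,int).
Decompose map/2: char ≐ char,  T3 ≐ bool.
Delete trivial equation char ≐ char.
Bind T3 := bool; substituting into the remaining equation gives: map(E,char) ≐ map(tup3(unit,bool,nat),char).
Decompose map/2: E ≐ tup3(unit,bool,nat),  char ≐ char.
Bind E := tup3(unit,bool,nat); no other remaining equation mentions E.
Delete trivial equation char ≐ char.
MGU = { T3 ↦ bool, E ↦ tup3(unit,bool,nat) }, so E ↦ tup3(unit,bool,nat).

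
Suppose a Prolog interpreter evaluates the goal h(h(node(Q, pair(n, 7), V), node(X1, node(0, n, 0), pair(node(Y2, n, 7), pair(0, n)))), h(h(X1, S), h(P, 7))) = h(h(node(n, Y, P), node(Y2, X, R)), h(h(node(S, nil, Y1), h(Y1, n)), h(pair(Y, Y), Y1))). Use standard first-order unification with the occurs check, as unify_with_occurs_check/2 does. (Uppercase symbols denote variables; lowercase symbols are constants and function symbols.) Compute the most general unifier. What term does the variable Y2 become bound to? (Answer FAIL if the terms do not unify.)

node(h(7, n), nil, 7)

Decompose h/2: h(node(Q, pair(n, 7), V), node(X1, node(0, n, 0), pair(node(Y2, n, 7), pair(0, n)))) = h(node(n, Y, P), node(Y2, X, R)),  h(h(X1, S), h(P, 7)) = h(h(node(S, nil, Y1), h(Y1, n)), h(pair(Y, Y), Y1)).
Decompose h/2: node(Q, pair(n, 7), V) = node(n, Y, P),  node(X1, node(0, n, 0), pair(node(Y2, n, 7), pair(0, n))) = node(Y2, X, R).
Decompose node/3: Q = n,  pair(n, 7) = Y,  V = P.
Bind Q := n; no other remaining equation mentions Q.
Bind Y := pair(n, 7); substituting into the one remaining equation that mentions Y gives: h(h(X1, S), h(P, 7)) = h(h(node(S, nil, Y1), h(Y1, n)), h(pair(pair(n, 7), pair(n, 7)), Y1)).
Bind V := P; no other remaining equation mentions V.
Decompose node/3: X1 = Y2,  node(0, n, 0) = X,  pair(node(Y2, n, 7), pair(0, n)) = R.
Bind X1 := Y2; substituting into the one remaining equation that mentions X1 gives: h(h(Y2, S), h(P, 7)) = h(h(node(S, nil, Y1), h(Y1, n)), h(pair(pair(n, 7), pair(n, 7)), Y1)).
Bind X := node(0, n, 0); no other remaining equation mentions X.
Bind R := pair(node(Y2, n, 7), pair(0, n)); no other remaining equation mentions R.
Decompose h/2: h(Y2, S) = h(node(S, nil, Y1), h(Y1, n)),  h(P, 7) = h(pair(pair(n, 7), pair(n, 7)), Y1).
Decompose h/2: Y2 = node(S, nil, Y1),  S = h(Y1, n).
Bind Y2 := node(S, nil, Y1); no other remaining equation mentions Y2. Substituting into the earlier bindings gives X1 := node(S, nil, Y1), R := pair(node(node(S, nil, Y1), n, 7), pair(0, n)).
Bind S := h(Y1, n); no other remaining equation mentions S. Substituting into the earlier bindings gives X1 := node(h(Y1, n), nil, Y1), R := pair(node(node(h(Y1, n), nil, Y1), n, 7), pair(0, n)), Y2 := node(h(Y1, n), nil, Y1).
Decompose h/2: P = pair(pair(n, 7), pair(n, 7)),  7 = Y1.
Bind P := pair(pair(n, 7), pair(n, 7)); no other remaining equation mentions P. Substituting into the earlier binding gives V := pair(pair(n, 7), pair(n, 7)).
Bind Y1 := 7. Substituting into the earlier bindings gives X1 := node(h(7, n), nil, 7), R := pair(node(node(h(7, n), nil, 7), n, 7), pair(0, n)), Y2 := node(h(7, n), nil, 7), S := h(7, n).
MGU = { Q = n, Y = pair(n, 7), V = pair(pair(n, 7), pair(n, 7)), X1 = node(h(7, n), nil, 7), X = node(0, n, 0), R = pair(node(node(h(7, n), nil, 7), n, 7), pair(0, n)), Y2 = node(h(7, n), nil, 7), S = h(7, n), P = pair(pair(n, 7), pair(n, 7)), Y1 = 7 }, so Y2 = node(h(7, n), nil, 7).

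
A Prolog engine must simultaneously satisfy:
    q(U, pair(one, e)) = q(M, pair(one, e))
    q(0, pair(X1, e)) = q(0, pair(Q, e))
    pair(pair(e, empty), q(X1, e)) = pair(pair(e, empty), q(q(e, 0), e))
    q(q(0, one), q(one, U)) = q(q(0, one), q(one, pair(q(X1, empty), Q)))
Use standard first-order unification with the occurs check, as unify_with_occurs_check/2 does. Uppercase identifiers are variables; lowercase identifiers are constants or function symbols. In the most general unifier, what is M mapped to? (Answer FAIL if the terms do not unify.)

pair(q(q(e, 0), empty), q(e, 0))

Decompose q/2: U = M,  pair(one, e) = pair(one, e).
Bind U := M; substituting into the one remaining equation that mentions U gives: q(q(0, one), q(one, M)) = q(q(0, one), q(one, pair(q(X1, empty), Q))).
Delete trivial equation pair(one, e) = pair(one, e).
Decompose q/2: 0 = 0,  pair(X1, e) = pair(Q, e).
Delete trivial equation 0 = 0.
Decompose pair/2: X1 = Q,  e = e.
Bind X1 := Q; substituting into the 2 remaining equations that mention X1 gives: pair(pair(e, empty), q(Q, e)) = pair(pair(e, empty), q(q(e, 0), e)),  q(q(0, one), q(one, M)) = q(q(0, one), q(one, pair(q(Q, empty), Q))).
Delete trivial equation e = e.
Decompose pair/2: pair(e, empty) = pair(e, empty),  q(Q, e) = q(q(e, 0), e).
Delete trivial equation pair(e, empty) = pair(e, empty).
Decompose q/2: Q = q(e, 0),  e = e.
Bind Q := q(e, 0); substituting into the one remaining equation that mentions Q gives: q(q(0, one), q(one, M)) = q(q(0, one), q(one, pair(q(q(e, 0), empty), q(e, 0)))). Substituting into the earlier binding gives X1 := q(e, 0).
Delete trivial equation e = e.
Decompose q/2: q(0, one) = q(0, one),  q(one, M) = q(one, pair(q(q(e, 0), empty), q(e, 0))).
Delete trivial equation q(0, one) = q(0, one).
Decompose q/2: one = one,  M = pair(q(q(e, 0), empty), q(e, 0)).
Delete trivial equation one = one.
Bind M := pair(q(q(e, 0), empty), q(e, 0)). Substituting into the earlier binding gives U := pair(q(q(e, 0), empty), q(e, 0)).
MGU = { U -> pair(q(q(e, 0), empty), q(e, 0)), X1 -> q(e, 0), Q -> q(e, 0), M -> pair(q(q(e, 0), empty), q(e, 0)) }, so M -> pair(q(q(e, 0), empty), q(e, 0)).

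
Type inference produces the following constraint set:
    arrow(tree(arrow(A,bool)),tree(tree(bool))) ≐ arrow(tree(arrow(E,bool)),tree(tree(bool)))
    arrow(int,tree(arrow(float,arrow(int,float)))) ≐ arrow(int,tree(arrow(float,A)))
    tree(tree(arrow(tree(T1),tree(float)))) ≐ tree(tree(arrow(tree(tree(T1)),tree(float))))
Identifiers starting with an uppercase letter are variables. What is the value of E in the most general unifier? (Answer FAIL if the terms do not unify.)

Decompose arrow/2: tree(arrow(A,bool)) ≐ tree(arrow(E,bool)),  tree(tree(bool)) ≐ tree(tree(bool)).
Decompose tree/1: arrow(A,bool) ≐ arrow(E,bool).
Decompose arrow/2: A ≐ E,  bool ≐ bool.
Bind A := E; substituting into the one remaining equation that mentions A gives: arrow(int,tree(arrow(float,arrow(int,float)))) ≐ arrow(int,tree(arrow(float,E))).
Delete trivial equation bool ≐ bool.
Delete trivial equation tree(tree(bool)) ≐ tree(tree(bool)).
Decompose arrow/2: int ≐ int,  tree(arrow(float,arrow(int,float))) ≐ tree(arrow(float,E)).
Delete trivial equation int ≐ int.
Decompose tree/1: arrow(float,arrow(int,float)) ≐ arrow(float,E).
Decompose arrow/2: float ≐ float,  arrow(int,float) ≐ E.
Delete trivial equation float ≐ float.
Bind E := arrow(int,float); no other remaining equation mentions E. Substituting into the earlier binding gives A := arrow(int,float).
Decompose tree/1: tree(arrow(tree(T1),tree(float))) ≐ tree(arrow(tree(tree(T1)),tree(float))).
Decompose tree/1: arrow(tree(T1),tree(float)) ≐ arrow(tree(tree(T1)),tree(float)).
Decompose arrow/2: tree(T1) ≐ tree(tree(T1)),  tree(float) ≐ tree(float).
Decompose tree/1: T1 ≐ tree(T1).
Occurs check fails: T1 occurs in tree(T1); the equation T1 ≐ tree(T1) has no finite solution.

FAIL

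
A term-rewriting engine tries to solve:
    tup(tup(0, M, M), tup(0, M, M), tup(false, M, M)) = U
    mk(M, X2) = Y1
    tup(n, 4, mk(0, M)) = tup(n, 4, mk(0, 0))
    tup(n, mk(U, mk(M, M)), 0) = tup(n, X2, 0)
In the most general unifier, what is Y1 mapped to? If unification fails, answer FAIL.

Bind U := tup(tup(0, M, M), tup(0, M, M), tup(false, M, M)); substituting into the one remaining equation that mentions U gives: tup(n, mk(tup(tup(0, M, M), tup(0, M, M), tup(false, M, M)), mk(M, M)), 0) = tup(n, X2, 0).
Bind Y1 := mk(M, X2); no other remaining equation mentions Y1.
Decompose tup/3: n = n,  4 = 4,  mk(0, M) = mk(0, 0).
Delete trivial equation n = n.
Delete trivial equation 4 = 4.
Decompose mk/2: 0 = 0,  M = 0.
Delete trivial equation 0 = 0.
Bind M := 0; substituting into the remaining equation gives: tup(n, mk(tup(tup(0, 0, 0), tup(0, 0, 0), tup(false, 0, 0)), mk(0, 0)), 0) = tup(n, X2, 0). Substituting into the earlier bindings gives U := tup(tup(0, 0, 0), tup(0, 0, 0), tup(false, 0, 0)), Y1 := mk(0, X2).
Decompose tup/3: n = n,  mk(tup(tup(0, 0, 0), tup(0, 0, 0), tup(false, 0, 0)), mk(0, 0)) = X2,  0 = 0.
Delete trivial equation n = n.
Bind X2 := mk(tup(tup(0, 0, 0), tup(0, 0, 0), tup(false, 0, 0)), mk(0, 0)); no other remaining equation mentions X2. Substituting into the earlier binding gives Y1 := mk(0, mk(tup(tup(0, 0, 0), tup(0, 0, 0), tup(false, 0, 0)), mk(0, 0))).
Delete trivial equation 0 = 0.
MGU = { U := tup(tup(0, 0, 0), tup(0, 0, 0), tup(false, 0, 0)), Y1 := mk(0, mk(tup(tup(0, 0, 0), tup(0, 0, 0), tup(false, 0, 0)), mk(0, 0))), M := 0, X2 := mk(tup(tup(0, 0, 0), tup(0, 0, 0), tup(false, 0, 0)), mk(0, 0)) }, so Y1 := mk(0, mk(tup(tup(0, 0, 0), tup(0, 0, 0), tup(false, 0, 0)), mk(0, 0))).

mk(0, mk(tup(tup(0, 0, 0), tup(0, 0, 0), tup(false, 0, 0)), mk(0, 0)))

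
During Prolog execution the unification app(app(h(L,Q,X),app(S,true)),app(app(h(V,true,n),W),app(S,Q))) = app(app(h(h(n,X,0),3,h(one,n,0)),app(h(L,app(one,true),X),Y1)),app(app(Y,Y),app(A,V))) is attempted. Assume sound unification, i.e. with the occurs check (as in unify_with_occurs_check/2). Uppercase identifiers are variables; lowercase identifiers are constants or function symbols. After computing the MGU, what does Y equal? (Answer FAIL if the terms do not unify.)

Decompose app/2: app(h(L,Q,X),app(S,true)) = app(h(h(n,X,0),3,h(one,n,0)),app(h(L,app(one,true),X),Y1)),  app(app(h(V,true,n),W),app(S,Q)) = app(app(Y,Y),app(A,V)).
Decompose app/2: h(L,Q,X) = h(h(n,X,0),3,h(one,n,0)),  app(S,true) = app(h(L,app(one,true),X),Y1).
Decompose h/3: L = h(n,X,0),  Q = 3,  X = h(one,n,0).
Bind L := h(n,X,0); substituting into the one remaining equation that mentions L gives: app(S,true) = app(h(h(n,X,0),app(one,true),X),Y1).
Bind Q := 3; substituting into the one remaining equation that mentions Q gives: app(app(h(V,true,n),W),app(S,3)) = app(app(Y,Y),app(A,V)).
Bind X := h(one,n,0); substituting into the one remaining equation that mentions X gives: app(S,true) = app(h(h(n,h(one,n,0),0),app(one,true),h(one,n,0)),Y1). Substituting into the earlier binding gives L := h(n,h(one,n,0),0).
Decompose app/2: S = h(h(n,h(one,n,0),0),app(one,true),h(one,n,0)),  true = Y1.
Bind S := h(h(n,h(one,n,0),0),app(one,true),h(one,n,0)); substituting into the one remaining equation that mentions S gives: app(app(h(V,true,n),W),app(h(h(n,h(one,n,0),0),app(one,true),h(one,n,0)),3)) = app(app(Y,Y),app(A,V)).
Bind Y1 := true; no other remaining equation mentions Y1.
Decompose app/2: app(h(V,true,n),W) = app(Y,Y),  app(h(h(n,h(one,n,0),0),app(one,true),h(one,n,0)),3) = app(A,V).
Decompose app/2: h(V,true,n) = Y,  W = Y.
Bind Y := h(V,true,n); substituting into the one remaining equation that mentions Y gives: W = h(V,true,n).
Bind W := h(V,true,n); no other remaining equation mentions W.
Decompose app/2: h(h(n,h(one,n,0),0),app(one,true),h(one,n,0)) = A,  3 = V.
Bind A := h(h(n,h(one,n,0),0),app(one,true),h(one,n,0)); no other remaining equation mentions A.
Bind V := 3. Substituting into the earlier bindings gives Y := h(3,true,n), W := h(3,true,n).
MGU = { L ↦ h(n,h(one,n,0),0), Q ↦ 3, X ↦ h(one,n,0), S ↦ h(h(n,h(one,n,0),0),app(one,true),h(one,n,0)), Y1 ↦ true, Y ↦ h(3,true,n), W ↦ h(3,true,n), A ↦ h(h(n,h(one,n,0),0),app(one,true),h(one,n,0)), V ↦ 3 }, so Y ↦ h(3,true,n).

h(3,true,n)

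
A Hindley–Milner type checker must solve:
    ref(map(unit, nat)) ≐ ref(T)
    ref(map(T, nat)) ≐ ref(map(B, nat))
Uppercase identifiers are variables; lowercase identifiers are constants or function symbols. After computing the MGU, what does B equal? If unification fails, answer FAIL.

map(unit, nat)

Decompose ref/1: map(unit, nat) ≐ T.
Bind T := map(unit, nat); substituting into the remaining equation gives: ref(map(map(unit, nat), nat)) ≐ ref(map(B, nat)).
Decompose ref/1: map(map(unit, nat), nat) ≐ map(B, nat).
Decompose map/2: map(unit, nat) ≐ B,  nat ≐ nat.
Bind B := map(unit, nat); no other remaining equation mentions B.
Delete trivial equation nat ≐ nat.
MGU = { T -> map(unit, nat), B -> map(unit, nat) }, so B -> map(unit, nat).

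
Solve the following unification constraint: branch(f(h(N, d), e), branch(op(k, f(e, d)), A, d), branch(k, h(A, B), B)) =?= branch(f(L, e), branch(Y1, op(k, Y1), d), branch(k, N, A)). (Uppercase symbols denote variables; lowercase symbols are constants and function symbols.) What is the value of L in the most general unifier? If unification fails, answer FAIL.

h(h(op(k, op(k, f(e, d))), op(k, op(k, f(e, d)))), d)

Decompose branch/3: f(h(N, d), e) =?= f(L, e),  branch(op(k, f(e, d)), A, d) =?= branch(Y1, op(k, Y1), d),  branch(k, h(A, B), B) =?= branch(k, N, A).
Decompose f/2: h(N, d) =?= L,  e =?= e.
Bind L := h(N, d); no other remaining equation mentions L.
Delete trivial equation e =?= e.
Decompose branch/3: op(k, f(e, d)) =?= Y1,  A =?= op(k, Y1),  d =?= d.
Bind Y1 := op(k, f(e, d)); substituting into the one remaining equation that mentions Y1 gives: A =?= op(k, op(k, f(e, d))).
Bind A := op(k, op(k, f(e, d))); substituting into the one remaining equation that mentions A gives: branch(k, h(op(k, op(k, f(e, d))), B), B) =?= branch(k, N, op(k, op(k, f(e, d)))).
Delete trivial equation d =?= d.
Decompose branch/3: k =?= k,  h(op(k, op(k, f(e, d))), B) =?= N,  B =?= op(k, op(k, f(e, d))).
Delete trivial equation k =?= k.
Bind N := h(op(k, op(k, f(e, d))), B); no other remaining equation mentions N. Substituting into the earlier binding gives L := h(h(op(k, op(k, f(e, d))), B), d).
Bind B := op(k, op(k, f(e, d))). Substituting into the earlier bindings gives L := h(h(op(k, op(k, f(e, d))), op(k, op(k, f(e, d)))), d), N := h(op(k, op(k, f(e, d))), op(k, op(k, f(e, d)))).
MGU = { L ↦ h(h(op(k, op(k, f(e, d))), op(k, op(k, f(e, d)))), d), Y1 ↦ op(k, f(e, d)), A ↦ op(k, op(k, f(e, d))), N ↦ h(op(k, op(k, f(e, d))), op(k, op(k, f(e, d)))), B ↦ op(k, op(k, f(e, d))) }, so L ↦ h(h(op(k, op(k, f(e, d))), op(k, op(k, f(e, d)))), d).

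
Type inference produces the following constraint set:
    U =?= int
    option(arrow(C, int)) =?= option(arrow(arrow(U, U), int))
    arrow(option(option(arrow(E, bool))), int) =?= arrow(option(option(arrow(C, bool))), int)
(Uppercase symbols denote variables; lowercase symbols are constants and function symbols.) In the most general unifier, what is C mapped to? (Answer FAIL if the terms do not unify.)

arrow(int, int)

Bind U := int; substituting into the one remaining equation that mentions U gives: option(arrow(C, int)) =?= option(arrow(arrow(int, int), int)).
Decompose option/1: arrow(C, int) =?= arrow(arrow(int, int), int).
Decompose arrow/2: C =?= arrow(int, int),  int =?= int.
Bind C := arrow(int, int); substituting into the one remaining equation that mentions C gives: arrow(option(option(arrow(E, bool))), int) =?= arrow(option(option(arrow(arrow(int, int), bool))), int).
Delete trivial equation int =?= int.
Decompose arrow/2: option(option(arrow(E, bool))) =?= option(option(arrow(arrow(int, int), bool))),  int =?= int.
Decompose option/1: option(arrow(E, bool)) =?= option(arrow(arrow(int, int), bool)).
Decompose option/1: arrow(E, bool) =?= arrow(arrow(int, int), bool).
Decompose arrow/2: E =?= arrow(int, int),  bool =?= bool.
Bind E := arrow(int, int); no other remaining equation mentions E.
Delete trivial equation bool =?= bool.
Delete trivial equation int =?= int.
MGU = { U ↦ int, C ↦ arrow(int, int), E ↦ arrow(int, int) }, so C ↦ arrow(int, int).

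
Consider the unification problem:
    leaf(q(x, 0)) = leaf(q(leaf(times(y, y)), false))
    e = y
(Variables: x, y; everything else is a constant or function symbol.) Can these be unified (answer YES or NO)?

NO

Decompose leaf/1: q(x, 0) = q(leaf(times(y, y)), false).
Decompose q/2: x = leaf(times(y, y)),  0 = false.
Bind x := leaf(times(y, y)); no other remaining equation mentions x.
Clash: constants 0 and false differ; no unifier exists.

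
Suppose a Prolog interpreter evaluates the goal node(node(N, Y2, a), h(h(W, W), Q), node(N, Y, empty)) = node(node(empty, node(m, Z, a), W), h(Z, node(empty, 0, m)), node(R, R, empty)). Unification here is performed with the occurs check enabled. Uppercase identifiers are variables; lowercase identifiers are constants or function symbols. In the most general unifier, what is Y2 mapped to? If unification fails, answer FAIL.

node(m, h(a, a), a)

Decompose node/3: node(N, Y2, a) = node(empty, node(m, Z, a), W),  h(h(W, W), Q) = h(Z, node(empty, 0, m)),  node(N, Y, empty) = node(R, R, empty).
Decompose node/3: N = empty,  Y2 = node(m, Z, a),  a = W.
Bind N := empty; substituting into the one remaining equation that mentions N gives: node(empty, Y, empty) = node(R, R, empty).
Bind Y2 := node(m, Z, a); no other remaining equation mentions Y2.
Bind W := a; substituting into the one remaining equation that mentions W gives: h(h(a, a), Q) = h(Z, node(empty, 0, m)).
Decompose h/2: h(a, a) = Z,  Q = node(empty, 0, m).
Bind Z := h(a, a); no other remaining equation mentions Z. Substituting into the earlier binding gives Y2 := node(m, h(a, a), a).
Bind Q := node(empty, 0, m); no other remaining equation mentions Q.
Decompose node/3: empty = R,  Y = R,  empty = empty.
Bind R := empty; substituting into the one remaining equation that mentions R gives: Y = empty.
Bind Y := empty; no other remaining equation mentions Y.
Delete trivial equation empty = empty.
MGU = { N = empty, Y2 = node(m, h(a, a), a), W = a, Z = h(a, a), Q = node(empty, 0, m), R = empty, Y = empty }, so Y2 = node(m, h(a, a), a).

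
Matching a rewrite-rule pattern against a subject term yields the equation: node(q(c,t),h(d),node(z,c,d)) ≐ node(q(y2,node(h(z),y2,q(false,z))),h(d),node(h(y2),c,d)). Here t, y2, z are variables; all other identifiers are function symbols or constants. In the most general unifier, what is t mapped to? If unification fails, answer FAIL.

Decompose node/3: q(c,t) ≐ q(y2,node(h(z),y2,q(false,z))),  h(d) ≐ h(d),  node(z,c,d) ≐ node(h(y2),c,d).
Decompose q/2: c ≐ y2,  t ≐ node(h(z),y2,q(false,z)).
Bind y2 := c; substituting into the 2 remaining equations that mention y2 gives: t ≐ node(h(z),c,q(false,z)),  node(z,c,d) ≐ node(h(c),c,d).
Bind t := node(h(z),c,q(false,z)); no other remaining equation mentions t.
Delete trivial equation h(d) ≐ h(d).
Decompose node/3: z ≐ h(c),  c ≐ c,  d ≐ d.
Bind z := h(c); no other remaining equation mentions z. Substituting into the earlier binding gives t := node(h(h(c)),c,q(false,h(c))).
Delete trivial equation c ≐ c.
Delete trivial equation d ≐ d.
MGU = { y2 := c, t := node(h(h(c)),c,q(false,h(c))), z := h(c) }, so t := node(h(h(c)),c,q(false,h(c))).

node(h(h(c)),c,q(false,h(c)))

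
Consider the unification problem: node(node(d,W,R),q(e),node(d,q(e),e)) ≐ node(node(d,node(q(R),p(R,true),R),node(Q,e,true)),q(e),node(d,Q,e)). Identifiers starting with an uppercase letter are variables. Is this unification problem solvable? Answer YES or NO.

Decompose node/3: node(d,W,R) ≐ node(d,node(q(R),p(R,true),R),node(Q,e,true)),  q(e) ≐ q(e),  node(d,q(e),e) ≐ node(d,Q,e).
Decompose node/3: d ≐ d,  W ≐ node(q(R),p(R,true),R),  R ≐ node(Q,e,true).
Delete trivial equation d ≐ d.
Bind W := node(q(R),p(R,true),R); no other remaining equation mentions W.
Bind R := node(Q,e,true); no other remaining equation mentions R. Substituting into the earlier binding gives W := node(q(node(Q,e,true)),p(node(Q,e,true),true),node(Q,e,true)).
Delete trivial equation q(e) ≐ q(e).
Decompose node/3: d ≐ d,  q(e) ≐ Q,  e ≐ e.
Delete trivial equation d ≐ d.
Bind Q := q(e); no other remaining equation mentions Q. Substituting into the earlier bindings gives W := node(q(node(q(e),e,true)),p(node(q(e),e,true),true),node(q(e),e,true)), R := node(q(e),e,true).
Delete trivial equation e ≐ e.
No equations remain and no clash or occurs-check failure arose, so a unifier exists.

YES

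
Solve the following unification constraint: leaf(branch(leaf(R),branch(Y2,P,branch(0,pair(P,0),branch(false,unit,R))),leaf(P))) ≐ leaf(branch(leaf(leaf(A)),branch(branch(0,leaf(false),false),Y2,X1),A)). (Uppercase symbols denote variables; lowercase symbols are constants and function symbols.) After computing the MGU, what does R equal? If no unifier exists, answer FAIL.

Decompose leaf/1: branch(leaf(R),branch(Y2,P,branch(0,pair(P,0),branch(false,unit,R))),leaf(P)) ≐ branch(leaf(leaf(A)),branch(branch(0,leaf(false),false),Y2,X1),A).
Decompose branch/3: leaf(R) ≐ leaf(leaf(A)),  branch(Y2,P,branch(0,pair(P,0),branch(false,unit,R))) ≐ branch(branch(0,leaf(false),false),Y2,X1),  leaf(P) ≐ A.
Decompose leaf/1: R ≐ leaf(A).
Bind R := leaf(A); substituting into the one remaining equation that mentions R gives: branch(Y2,P,branch(0,pair(P,0),branch(false,unit,leaf(A)))) ≐ branch(branch(0,leaf(false),false),Y2,X1).
Decompose branch/3: Y2 ≐ branch(0,leaf(false),false),  P ≐ Y2,  branch(0,pair(P,0),branch(false,unit,leaf(A))) ≐ X1.
Bind Y2 := branch(0,leaf(false),false); substituting into the one remaining equation that mentions Y2 gives: P ≐ branch(0,leaf(false),false).
Bind P := branch(0,leaf(false),false); substituting into the remaining equations gives: branch(0,pair(branch(0,leaf(false),false),0),branch(false,unit,leaf(A))) ≐ X1,  leaf(branch(0,leaf(false),false)) ≐ A.
Bind X1 := branch(0,pair(branch(0,leaf(false),false),0),branch(false,unit,leaf(A))); no other remaining equation mentions X1.
Bind A := leaf(branch(0,leaf(false),false)). Substituting into the earlier bindings gives R := leaf(leaf(branch(0,leaf(false),false))), X1 := branch(0,pair(branch(0,leaf(false),false),0),branch(false,unit,leaf(leaf(branch(0,leaf(false),false))))).
MGU = { R -> leaf(leaf(branch(0,leaf(false),false))), Y2 -> branch(0,leaf(false),false), P -> branch(0,leaf(false),false), X1 -> branch(0,pair(branch(0,leaf(false),false),0),branch(false,unit,leaf(leaf(branch(0,leaf(false),false))))), A -> leaf(branch(0,leaf(false),false)) }, so R -> leaf(leaf(branch(0,leaf(false),false))).

leaf(leaf(branch(0,leaf(false),false)))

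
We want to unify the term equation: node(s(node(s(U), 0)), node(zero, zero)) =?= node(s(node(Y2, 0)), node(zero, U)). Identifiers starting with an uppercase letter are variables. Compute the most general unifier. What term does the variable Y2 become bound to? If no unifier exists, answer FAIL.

s(zero)

Decompose node/2: s(node(s(U), 0)) =?= s(node(Y2, 0)),  node(zero, zero) =?= node(zero, U).
Decompose s/1: node(s(U), 0) =?= node(Y2, 0).
Decompose node/2: s(U) =?= Y2,  0 =?= 0.
Bind Y2 := s(U); no other remaining equation mentions Y2.
Delete trivial equation 0 =?= 0.
Decompose node/2: zero =?= zero,  zero =?= U.
Delete trivial equation zero =?= zero.
Bind U := zero. Substituting into the earlier binding gives Y2 := s(zero).
MGU = { Y2 -> s(zero), U -> zero }, so Y2 -> s(zero).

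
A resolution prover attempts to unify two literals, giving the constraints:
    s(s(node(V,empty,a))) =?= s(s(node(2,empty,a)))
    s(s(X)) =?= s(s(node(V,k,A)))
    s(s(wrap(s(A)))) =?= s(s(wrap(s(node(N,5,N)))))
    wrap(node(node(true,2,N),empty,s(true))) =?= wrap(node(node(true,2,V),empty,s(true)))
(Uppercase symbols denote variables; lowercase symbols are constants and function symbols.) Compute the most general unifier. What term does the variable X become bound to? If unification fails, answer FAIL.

Decompose s/1: s(node(V,empty,a)) =?= s(node(2,empty,a)).
Decompose s/1: node(V,empty,a) =?= node(2,empty,a).
Decompose node/3: V =?= 2,  empty =?= empty,  a =?= a.
Bind V := 2; substituting into the 2 remaining equations that mention V gives: s(s(X)) =?= s(s(node(2,k,A))),  wrap(node(node(true,2,N),empty,s(true))) =?= wrap(node(node(true,2,2),empty,s(true))).
Delete trivial equation empty =?= empty.
Delete trivial equation a =?= a.
Decompose s/1: s(X) =?= s(node(2,k,A)).
Decompose s/1: X =?= node(2,k,A).
Bind X := node(2,k,A); no other remaining equation mentions X.
Decompose s/1: s(wrap(s(A))) =?= s(wrap(s(node(N,5,N)))).
Decompose s/1: wrap(s(A)) =?= wrap(s(node(N,5,N))).
Decompose wrap/1: s(A) =?= s(node(N,5,N)).
Decompose s/1: A =?= node(N,5,N).
Bind A := node(N,5,N); no other remaining equation mentions A. Substituting into the earlier binding gives X := node(2,k,node(N,5,N)).
Decompose wrap/1: node(node(true,2,N),empty,s(true)) =?= node(node(true,2,2),empty,s(true)).
Decompose node/3: node(true,2,N) =?= node(true,2,2),  empty =?= empty,  s(true) =?= s(true).
Decompose node/3: true =?= true,  2 =?= 2,  N =?= 2.
Delete trivial equation true =?= true.
Delete trivial equation 2 =?= 2.
Bind N := 2; no other remaining equation mentions N. Substituting into the earlier bindings gives X := node(2,k,node(2,5,2)), A := node(2,5,2).
Delete trivial equation empty =?= empty.
Delete trivial equation s(true) =?= s(true).
MGU = { V := 2, X := node(2,k,node(2,5,2)), A := node(2,5,2), N := 2 }, so X := node(2,k,node(2,5,2)).

node(2,k,node(2,5,2))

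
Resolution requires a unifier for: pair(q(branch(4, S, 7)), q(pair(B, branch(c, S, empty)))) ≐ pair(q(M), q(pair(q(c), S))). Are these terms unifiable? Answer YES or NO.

NO

Decompose pair/2: q(branch(4, S, 7)) ≐ q(M),  q(pair(B, branch(c, S, empty))) ≐ q(pair(q(c), S)).
Decompose q/1: branch(4, S, 7) ≐ M.
Bind M := branch(4, S, 7); no other remaining equation mentions M.
Decompose q/1: pair(B, branch(c, S, empty)) ≐ pair(q(c), S).
Decompose pair/2: B ≐ q(c),  branch(c, S, empty) ≐ S.
Bind B := q(c); no other remaining equation mentions B.
Occurs check fails: S occurs in branch(c, S, empty); the equation S ≐ branch(c, S, empty) has no finite solution.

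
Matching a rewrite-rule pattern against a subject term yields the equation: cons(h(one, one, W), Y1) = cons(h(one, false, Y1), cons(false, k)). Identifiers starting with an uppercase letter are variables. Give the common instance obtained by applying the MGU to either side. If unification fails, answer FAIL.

Decompose cons/2: h(one, one, W) = h(one, false, Y1),  Y1 = cons(false, k).
Decompose h/3: one = one,  one = false,  W = Y1.
Delete trivial equation one = one.
Clash: constants one and false differ; no unifier exists.

FAIL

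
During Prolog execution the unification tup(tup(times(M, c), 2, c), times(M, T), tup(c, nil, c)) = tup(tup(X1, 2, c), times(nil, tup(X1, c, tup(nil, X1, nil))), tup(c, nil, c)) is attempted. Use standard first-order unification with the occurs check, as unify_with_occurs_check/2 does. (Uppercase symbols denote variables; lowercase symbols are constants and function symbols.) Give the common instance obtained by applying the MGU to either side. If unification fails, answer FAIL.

tup(tup(times(nil, c), 2, c), times(nil, tup(times(nil, c), c, tup(nil, times(nil, c), nil))), tup(c, nil, c))

Decompose tup/3: tup(times(M, c), 2, c) = tup(X1, 2, c),  times(M, T) = times(nil, tup(X1, c, tup(nil, X1, nil))),  tup(c, nil, c) = tup(c, nil, c).
Decompose tup/3: times(M, c) = X1,  2 = 2,  c = c.
Bind X1 := times(M, c); substituting into the one remaining equation that mentions X1 gives: times(M, T) = times(nil, tup(times(M, c), c, tup(nil, times(M, c), nil))).
Delete trivial equation 2 = 2.
Delete trivial equation c = c.
Decompose times/2: M = nil,  T = tup(times(M, c), c, tup(nil, times(M, c), nil)).
Bind M := nil; substituting into the one remaining equation that mentions M gives: T = tup(times(nil, c), c, tup(nil, times(nil, c), nil)). Substituting into the earlier binding gives X1 := times(nil, c).
Bind T := tup(times(nil, c), c, tup(nil, times(nil, c), nil)); no other remaining equation mentions T.
Delete trivial equation tup(c, nil, c) = tup(c, nil, c).
Applying the MGU to either side gives tup(tup(times(nil, c), 2, c), times(nil, tup(times(nil, c), c, tup(nil, times(nil, c), nil))), tup(c, nil, c)).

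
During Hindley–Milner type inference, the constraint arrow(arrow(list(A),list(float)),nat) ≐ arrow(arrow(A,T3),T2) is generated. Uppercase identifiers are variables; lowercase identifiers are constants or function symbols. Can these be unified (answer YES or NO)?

NO

Decompose arrow/2: arrow(list(A),list(float)) ≐ arrow(A,T3),  nat ≐ T2.
Decompose arrow/2: list(A) ≐ A,  list(float) ≐ T3.
Occurs check fails: A occurs in list(A); the equation A ≐ list(A) has no finite solution.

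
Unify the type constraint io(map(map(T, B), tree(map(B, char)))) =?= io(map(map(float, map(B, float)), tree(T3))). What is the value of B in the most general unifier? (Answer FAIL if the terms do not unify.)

Decompose io/1: map(map(T, B), tree(map(B, char))) =?= map(map(float, map(B, float)), tree(T3)).
Decompose map/2: map(T, B) =?= map(float, map(B, float)),  tree(map(B, char)) =?= tree(T3).
Decompose map/2: T =?= float,  B =?= map(B, float).
Bind T := float; no other remaining equation mentions T.
Occurs check fails: B occurs in map(B, float); the equation B =?= map(B, float) has no finite solution.

FAIL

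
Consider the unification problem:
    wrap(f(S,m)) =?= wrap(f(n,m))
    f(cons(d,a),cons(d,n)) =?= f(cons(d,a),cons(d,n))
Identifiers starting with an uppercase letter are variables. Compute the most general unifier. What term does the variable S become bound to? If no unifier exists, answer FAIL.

Decompose wrap/1: f(S,m) =?= f(n,m).
Decompose f/2: S =?= n,  m =?= m.
Bind S := n; no other remaining equation mentions S.
Delete trivial equation m =?= m.
Delete trivial equation f(cons(d,a),cons(d,n)) =?= f(cons(d,a),cons(d,n)).
MGU = { S -> n }, so S -> n.

n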